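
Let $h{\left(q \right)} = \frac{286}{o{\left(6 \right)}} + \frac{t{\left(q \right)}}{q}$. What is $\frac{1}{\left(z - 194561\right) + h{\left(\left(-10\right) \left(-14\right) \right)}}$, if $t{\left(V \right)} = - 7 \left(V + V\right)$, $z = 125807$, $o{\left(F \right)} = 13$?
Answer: $- \frac{1}{68746} \approx -1.4546 \cdot 10^{-5}$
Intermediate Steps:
$t{\left(V \right)} = - 14 V$ ($t{\left(V \right)} = - 7 \cdot 2 V = - 14 V$)
$h{\left(q \right)} = 8$ ($h{\left(q \right)} = \frac{286}{13} + \frac{\left(-14\right) q}{q} = 286 \cdot \frac{1}{13} - 14 = 22 - 14 = 8$)
$\frac{1}{\left(z - 194561\right) + h{\left(\left(-10\right) \left(-14\right) \right)}} = \frac{1}{\left(125807 - 194561\right) + 8} = \frac{1}{-68754 + 8} = \frac{1}{-68746} = - \frac{1}{68746}$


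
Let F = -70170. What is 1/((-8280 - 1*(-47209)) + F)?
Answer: -1/31241 ≈ -3.2009e-5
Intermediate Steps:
1/((-8280 - 1*(-47209)) + F) = 1/((-8280 - 1*(-47209)) - 70170) = 1/((-8280 + 47209) - 70170) = 1/(38929 - 70170) = 1/(-31241) = -1/31241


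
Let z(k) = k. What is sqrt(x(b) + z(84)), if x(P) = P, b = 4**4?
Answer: 2*sqrt(85) ≈ 18.439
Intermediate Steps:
b = 256
sqrt(x(b) + z(84)) = sqrt(256 + 84) = sqrt(340) = 2*sqrt(85)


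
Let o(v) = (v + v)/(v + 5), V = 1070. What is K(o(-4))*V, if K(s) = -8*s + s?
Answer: 59920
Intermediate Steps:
o(v) = 2*v/(5 + v) (o(v) = (2*v)/(5 + v) = 2*v/(5 + v))
K(s) = -7*s
K(o(-4))*V = -14*(-4)/(5 - 4)*1070 = -14*(-4)/1*1070 = -14*(-4)*1070 = -7*(-8)*1070 = 56*1070 = 59920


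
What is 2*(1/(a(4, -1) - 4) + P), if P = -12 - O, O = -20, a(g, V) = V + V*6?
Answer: 174/11 ≈ 15.818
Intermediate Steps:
a(g, V) = 7*V (a(g, V) = V + 6*V = 7*V)
P = 8 (P = -12 - 1*(-20) = -12 + 20 = 8)
2*(1/(a(4, -1) - 4) + P) = 2*(1/(7*(-1) - 4) + 8) = 2*(1/(-7 - 4) + 8) = 2*(1/(-11) + 8) = 2*(-1/11 + 8) = 2*(87/11) = 174/11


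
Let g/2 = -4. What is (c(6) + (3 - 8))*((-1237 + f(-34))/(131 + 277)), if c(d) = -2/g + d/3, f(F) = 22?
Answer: 4455/544 ≈ 8.1893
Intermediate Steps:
g = -8 (g = 2*(-4) = -8)
c(d) = ¼ + d/3 (c(d) = -2/(-8) + d/3 = -2*(-⅛) + d*(⅓) = ¼ + d/3)
(c(6) + (3 - 8))*((-1237 + f(-34))/(131 + 277)) = ((¼ + (⅓)*6) + (3 - 8))*((-1237 + 22)/(131 + 277)) = ((¼ + 2) - 5)*(-1215/408) = (9/4 - 5)*(-1215*1/408) = -11/4*(-405/136) = 4455/544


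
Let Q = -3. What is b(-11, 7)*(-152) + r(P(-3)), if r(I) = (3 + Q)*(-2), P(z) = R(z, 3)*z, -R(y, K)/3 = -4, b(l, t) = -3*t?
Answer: 3192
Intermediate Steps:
R(y, K) = 12 (R(y, K) = -3*(-4) = 12)
P(z) = 12*z
r(I) = 0 (r(I) = (3 - 3)*(-2) = 0*(-2) = 0)
b(-11, 7)*(-152) + r(P(-3)) = -3*7*(-152) + 0 = -21*(-152) + 0 = 3192 + 0 = 3192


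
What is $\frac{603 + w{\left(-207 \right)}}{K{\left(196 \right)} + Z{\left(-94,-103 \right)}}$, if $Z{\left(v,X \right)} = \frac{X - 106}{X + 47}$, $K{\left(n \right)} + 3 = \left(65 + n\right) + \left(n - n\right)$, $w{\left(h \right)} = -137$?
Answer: $\frac{26096}{14657} \approx 1.7804$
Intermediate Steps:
$K{\left(n \right)} = 62 + n$ ($K{\left(n \right)} = -3 + \left(\left(65 + n\right) + \left(n - n\right)\right) = -3 + \left(\left(65 + n\right) + 0\right) = -3 + \left(65 + n\right) = 62 + n$)
$Z{\left(v,X \right)} = \frac{-106 + X}{47 + X}$
$\frac{603 + w{\left(-207 \right)}}{K{\left(196 \right)} + Z{\left(-94,-103 \right)}} = \frac{603 - 137}{\left(62 + 196\right) + \frac{-106 - 103}{47 - 103}} = \frac{466}{258 + \frac{1}{-56} \left(-209\right)} = \frac{466}{258 - - \frac{209}{56}} = \frac{466}{258 + \frac{209}{56}} = \frac{466}{\frac{14657}{56}} = 466 \cdot \frac{56}{14657} = \frac{26096}{14657}$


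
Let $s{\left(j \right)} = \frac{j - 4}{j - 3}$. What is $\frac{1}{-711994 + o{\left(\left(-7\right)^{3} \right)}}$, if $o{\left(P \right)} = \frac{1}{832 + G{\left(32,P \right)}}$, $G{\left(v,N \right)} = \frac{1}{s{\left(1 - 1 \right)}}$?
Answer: $- \frac{3331}{2371652010} \approx -1.4045 \cdot 10^{-6}$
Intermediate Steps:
$s{\left(j \right)} = \frac{-4 + j}{-3 + j}$
$G{\left(v,N \right)} = \frac{3}{4}$ ($G{\left(v,N \right)} = \frac{1}{\frac{1}{-3 + \left(1 - 1\right)} \left(-4 + \left(1 - 1\right)\right)} = \frac{1}{\frac{1}{-3 + 0} \left(-4 + 0\right)} = \frac{1}{\frac{1}{-3} \left(-4\right)} = \frac{1}{\left(- \frac{1}{3}\right) \left(-4\right)} = \frac{1}{\frac{4}{3}} = \frac{3}{4}$)
$o{\left(P \right)} = \frac{4}{3331}$ ($o{\left(P \right)} = \frac{1}{832 + \frac{3}{4}} = \frac{1}{\frac{3331}{4}} = \frac{4}{3331}$)
$\frac{1}{-711994 + o{\left(\left(-7\right)^{3} \right)}} = \frac{1}{-711994 + \frac{4}{3331}} = \frac{1}{- \frac{2371652010}{3331}} = - \frac{3331}{2371652010}$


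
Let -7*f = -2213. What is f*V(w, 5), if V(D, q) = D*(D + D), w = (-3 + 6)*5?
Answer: 995850/7 ≈ 1.4226e+5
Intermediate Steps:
w = 15 (w = 3*5 = 15)
f = 2213/7 (f = -⅐*(-2213) = 2213/7 ≈ 316.14)
V(D, q) = 2*D² (V(D, q) = D*(2*D) = 2*D²)
f*V(w, 5) = 2213*(2*15²)/7 = 2213*(2*225)/7 = (2213/7)*450 = 995850/7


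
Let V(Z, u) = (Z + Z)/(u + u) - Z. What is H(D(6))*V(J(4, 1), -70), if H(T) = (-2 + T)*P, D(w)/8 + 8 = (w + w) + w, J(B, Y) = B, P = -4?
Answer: 44304/35 ≈ 1265.8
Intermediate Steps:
D(w) = -64 + 24*w (D(w) = -64 + 8*((w + w) + w) = -64 + 8*(2*w + w) = -64 + 8*(3*w) = -64 + 24*w)
V(Z, u) = -Z + Z/u (V(Z, u) = (2*Z)/((2*u)) - Z = (2*Z)*(1/(2*u)) - Z = Z/u - Z = -Z + Z/u)
H(T) = 8 - 4*T (H(T) = (-2 + T)*(-4) = 8 - 4*T)
H(D(6))*V(J(4, 1), -70) = (8 - 4*(-64 + 24*6))*(-1*4 + 4/(-70)) = (8 - 4*(-64 + 144))*(-4 + 4*(-1/70)) = (8 - 4*80)*(-4 - 2/35) = (8 - 320)*(-142/35) = -312*(-142/35) = 44304/35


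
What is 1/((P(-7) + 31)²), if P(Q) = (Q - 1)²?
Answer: 1/9025 ≈ 0.00011080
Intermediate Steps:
P(Q) = (-1 + Q)²
1/((P(-7) + 31)²) = 1/(((-1 - 7)² + 31)²) = 1/(((-8)² + 31)²) = 1/((64 + 31)²) = 1/(95²) = 1/9025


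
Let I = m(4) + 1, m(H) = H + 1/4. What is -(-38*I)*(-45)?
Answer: -17955/2 ≈ -8977.5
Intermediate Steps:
m(H) = ¼ + H (m(H) = H + ¼ = ¼ + H)
I = 21/4 (I = (¼ + 4) + 1 = 17/4 + 1 = 21/4 ≈ 5.2500)
-(-38*I)*(-45) = -(-38*21/4)*(-45) = -(-399)*(-45)/2 = -1*17955/2 = -17955/2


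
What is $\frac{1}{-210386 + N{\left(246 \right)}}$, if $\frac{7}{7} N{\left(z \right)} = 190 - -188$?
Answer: $- \frac{1}{210008} \approx -4.7617 \cdot 10^{-6}$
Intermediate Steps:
$N{\left(z \right)} = 378$ ($N{\left(z \right)} = 190 - -188 = 190 + 188 = 378$)
$\frac{1}{-210386 + N{\left(246 \right)}} = \frac{1}{-210386 + 378} = \frac{1}{-210008} = - \frac{1}{210008}$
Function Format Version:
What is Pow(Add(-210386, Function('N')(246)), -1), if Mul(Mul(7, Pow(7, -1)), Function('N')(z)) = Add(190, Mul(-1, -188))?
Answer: Rational(-1, 210008) ≈ -4.7617e-6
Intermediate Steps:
Function('N')(z) = 378 (Function('N')(z) = Add(190, Mul(-1, -188)) = Add(190, 188) = 378)
Pow(Add(-210386, Function('N')(246)), -1) = Pow(Add(-210386, 378), -1) = Pow(-210008, -1) = Rational(-1, 210008)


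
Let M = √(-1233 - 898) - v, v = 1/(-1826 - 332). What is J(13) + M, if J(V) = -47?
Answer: -101425/2158 + I*√2131 ≈ -47.0 + 46.163*I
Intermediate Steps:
v = -1/2158 (v = 1/(-2158) = -1/2158 ≈ -0.00046339)
M = 1/2158 + I*√2131 (M = √(-1233 - 898) - 1*(-1/2158) = √(-2131) + 1/2158 = I*√2131 + 1/2158 = 1/2158 + I*√2131 ≈ 0.00046339 + 46.163*I)
J(13) + M = -47 + (1/2158 + I*√2131) = -101425/2158 + I*√2131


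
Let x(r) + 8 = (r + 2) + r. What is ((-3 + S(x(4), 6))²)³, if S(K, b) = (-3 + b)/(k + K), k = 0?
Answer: 729/64 ≈ 11.391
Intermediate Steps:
x(r) = -6 + 2*r (x(r) = -8 + ((r + 2) + r) = -8 + ((2 + r) + r) = -8 + (2 + 2*r) = -6 + 2*r)
S(K, b) = (-3 + b)/K (S(K, b) = (-3 + b)/(0 + K) = (-3 + b)/K)
((-3 + S(x(4), 6))²)³ = ((-3 + (-3 + 6)/(-6 + 2*4))²)³ = ((-3 + 3/(-6 + 8))²)³ = ((-3 + 3/2)²)³ = ((-3/2)²)³ = (9/4)³ = 729/64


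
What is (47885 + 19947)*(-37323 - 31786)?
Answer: -4687801688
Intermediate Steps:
(47885 + 19947)*(-37323 - 31786) = 67832*(-69109) = -4687801688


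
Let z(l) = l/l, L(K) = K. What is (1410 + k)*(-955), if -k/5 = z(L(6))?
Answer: -1341775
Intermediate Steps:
z(l) = 1
k = -5 (k = -5*1 = -5)
(1410 + k)*(-955) = (1410 - 5)*(-955) = 1405*(-955) = -1341775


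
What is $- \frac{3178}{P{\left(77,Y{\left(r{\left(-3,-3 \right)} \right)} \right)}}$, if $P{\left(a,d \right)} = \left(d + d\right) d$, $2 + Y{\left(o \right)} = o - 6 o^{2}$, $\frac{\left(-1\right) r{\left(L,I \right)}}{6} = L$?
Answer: $- \frac{1589}{3717184} \approx -0.00042747$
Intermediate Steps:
$r{\left(L,I \right)} = - 6 L$
$Y{\left(o \right)} = -2 + o - 6 o^{2}$ ($Y{\left(o \right)} = -2 + \left(o - 6 o^{2}\right) = -2 - \left(- o + 6 o^{2}\right) = -2 + o - 6 o^{2}$)
$P{\left(a,d \right)} = 2 d^{2}$ ($P{\left(a,d \right)} = 2 d d = 2 d^{2}$)
$- \frac{3178}{P{\left(77,Y{\left(r{\left(-3,-3 \right)} \right)} \right)}} = - \frac{3178}{2 \left(-2 - -18 - 6 \left(\left(-6\right) \left(-3\right)\right)^{2}\right)^{2}} = - \frac{3178}{2 \left(-2 + 18 - 6 \cdot 18^{2}\right)^{2}} = - \frac{3178}{2 \left(-2 + 18 - 1944\right)^{2}} = - \frac{3178}{2 \left(-1928\right)^{2}} = - \frac{3178}{2 \cdot 3717184} = - \frac{3178}{7434368} = \left(-3178\right) \frac{1}{7434368} = - \frac{1589}{3717184}$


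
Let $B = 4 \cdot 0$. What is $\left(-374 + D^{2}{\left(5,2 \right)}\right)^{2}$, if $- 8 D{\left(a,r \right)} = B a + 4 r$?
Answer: $139129$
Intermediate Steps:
$B = 0$
$D{\left(a,r \right)} = - \frac{r}{2}$ ($D{\left(a,r \right)} = - \frac{0 a + 4 r}{8} = - \frac{0 + 4 r}{8} = - \frac{4 r}{8} = - \frac{r}{2}$)
$\left(-374 + D^{2}{\left(5,2 \right)}\right)^{2} = \left(-374 + \left(\left(- \frac{1}{2}\right) 2\right)^{2}\right)^{2} = \left(-374 + \left(-1\right)^{2}\right)^{2} = \left(-374 + 1\right)^{2} = \left(-373\right)^{2} = 139129$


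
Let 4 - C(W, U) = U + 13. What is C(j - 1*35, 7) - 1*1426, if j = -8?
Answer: -1442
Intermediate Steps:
C(W, U) = -9 - U (C(W, U) = 4 - (U + 13) = 4 - (13 + U) = 4 + (-13 - U) = -9 - U)
C(j - 1*35, 7) - 1*1426 = (-9 - 1*7) - 1*1426 = (-9 - 7) - 1426 = -16 - 1426 = -1442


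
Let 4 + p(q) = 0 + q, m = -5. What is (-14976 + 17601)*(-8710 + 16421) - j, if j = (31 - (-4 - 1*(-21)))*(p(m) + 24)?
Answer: 20241165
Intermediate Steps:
p(q) = -4 + q (p(q) = -4 + (0 + q) = -4 + q)
j = 210 (j = (31 - (-4 - 1*(-21)))*((-4 - 5) + 24) = (31 - (-4 + 21))*(-9 + 24) = (31 - 1*17)*15 = (31 - 17)*15 = 14*15 = 210)
(-14976 + 17601)*(-8710 + 16421) - j = (-14976 + 17601)*(-8710 + 16421) - 1*210 = 2625*7711 - 210 = 20241375 - 210 = 20241165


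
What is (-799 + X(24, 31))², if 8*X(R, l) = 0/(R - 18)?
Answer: 638401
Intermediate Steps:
X(R, l) = 0 (X(R, l) = (0/(R - 18))/8 = (0/(-18 + R))/8 = (⅛)*0 = 0)
(-799 + X(24, 31))² = (-799 + 0)² = (-799)² = 638401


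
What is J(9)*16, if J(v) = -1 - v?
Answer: -160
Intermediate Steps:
J(9)*16 = (-1 - 1*9)*16 = (-1 - 9)*16 = -10*16 = -160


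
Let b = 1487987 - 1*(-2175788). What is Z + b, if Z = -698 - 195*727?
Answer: 3521312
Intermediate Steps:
b = 3663775 (b = 1487987 + 2175788 = 3663775)
Z = -142463 (Z = -698 - 141765 = -142463)
Z + b = -142463 + 3663775 = 3521312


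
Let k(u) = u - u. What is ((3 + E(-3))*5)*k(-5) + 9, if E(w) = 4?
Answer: 9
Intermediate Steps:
k(u) = 0
((3 + E(-3))*5)*k(-5) + 9 = ((3 + 4)*5)*0 + 9 = (7*5)*0 + 9 = 35*0 + 9 = 0 + 9 = 9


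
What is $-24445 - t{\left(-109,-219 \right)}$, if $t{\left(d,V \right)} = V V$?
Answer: $-72406$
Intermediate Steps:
$t{\left(d,V \right)} = V^{2}$
$-24445 - t{\left(-109,-219 \right)} = -24445 - \left(-219\right)^{2} = -24445 - 47961 = -72406$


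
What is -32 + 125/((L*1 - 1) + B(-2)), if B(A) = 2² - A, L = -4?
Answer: 93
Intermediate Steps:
B(A) = 4 - A
-32 + 125/((L*1 - 1) + B(-2)) = -32 + 125/((-4*1 - 1) + (4 - 1*(-2))) = -32 + 125/((-4 - 1) + (4 + 2)) = -32 + 125/(-5 + 6) = -32 + 125/1 = -32 + 125*1 = -32 + 125 = 93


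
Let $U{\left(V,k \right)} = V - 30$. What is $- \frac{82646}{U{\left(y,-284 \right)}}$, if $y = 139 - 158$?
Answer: $\frac{82646}{49} \approx 1686.7$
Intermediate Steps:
$y = -19$ ($y = 139 - 158 = -19$)
$U{\left(V,k \right)} = -30 + V$
$- \frac{82646}{U{\left(y,-284 \right)}} = - \frac{82646}{-30 - 19} = - \frac{82646}{-49} = \left(-82646\right) \left(- \frac{1}{49}\right) = \frac{82646}{49}$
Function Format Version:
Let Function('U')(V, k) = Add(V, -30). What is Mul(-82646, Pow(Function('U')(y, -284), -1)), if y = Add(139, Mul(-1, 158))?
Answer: Rational(82646, 49) ≈ 1686.7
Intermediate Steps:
y = -19 (y = Add(139, -158) = -19)
Function('U')(V, k) = Add(-30, V)
Mul(-82646, Pow(Function('U')(y, -284), -1)) = Mul(-82646, Pow(Add(-30, -19), -1)) = Mul(-82646, Pow(-49, -1)) = Mul(-82646, Rational(-1, 49)) = Rational(82646, 49)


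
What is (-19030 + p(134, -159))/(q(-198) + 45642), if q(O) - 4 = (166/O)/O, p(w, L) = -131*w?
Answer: -717119568/894752975 ≈ -0.80147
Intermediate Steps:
q(O) = 4 + 166/O**2 (q(O) = 4 + (166/O)/O = 4 + 166/O**2)
(-19030 + p(134, -159))/(q(-198) + 45642) = (-19030 - 131*134)/((4 + 166/(-198)**2) + 45642) = (-19030 - 17554)/((4 + 166*(1/39204)) + 45642) = -36584/((4 + 83/19602) + 45642) = -36584/(78491/19602 + 45642) = -36584/894752975/19602 = -36584*19602/894752975 = -717119568/894752975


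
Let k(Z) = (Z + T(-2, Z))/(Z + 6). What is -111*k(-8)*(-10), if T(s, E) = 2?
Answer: 3330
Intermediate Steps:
k(Z) = (2 + Z)/(6 + Z) (k(Z) = (Z + 2)/(Z + 6) = (2 + Z)/(6 + Z))
-111*k(-8)*(-10) = -111*(2 - 8)/(6 - 8)*(-10) = -111*-6/(-2)*(-10) = -111*(-½*(-6))*(-10) = -333*(-10) = -111*(-30) = 3330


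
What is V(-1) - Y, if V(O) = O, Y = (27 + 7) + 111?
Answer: -146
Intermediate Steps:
Y = 145 (Y = 34 + 111 = 145)
V(-1) - Y = -1 - 1*145 = -1 - 145 = -146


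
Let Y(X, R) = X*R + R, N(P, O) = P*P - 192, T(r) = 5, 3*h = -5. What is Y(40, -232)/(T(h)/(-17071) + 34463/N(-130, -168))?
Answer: -2713034213216/588234333 ≈ -4612.2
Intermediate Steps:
h = -5/3 (h = (⅓)*(-5) = -5/3 ≈ -1.6667)
N(P, O) = -192 + P² (N(P, O) = P² - 192 = -192 + P²)
Y(X, R) = R + R*X (Y(X, R) = R*X + R = R + R*X)
Y(40, -232)/(T(h)/(-17071) + 34463/N(-130, -168)) = (-232*(1 + 40))/(5/(-17071) + 34463/(-192 + (-130)²)) = (-232*41)/(5*(-1/17071) + 34463/(-192 + 16900)) = -9512/(-5/17071 + 34463/16708) = -9512/588234333/285222268 = -9512*285222268/588234333 = -2713034213216/588234333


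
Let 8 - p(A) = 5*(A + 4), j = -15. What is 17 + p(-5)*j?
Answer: -178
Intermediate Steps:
p(A) = -12 - 5*A (p(A) = 8 - 5*(A + 4) = 8 - 5*(4 + A) = 8 - (20 + 5*A) = 8 + (-20 - 5*A) = -12 - 5*A)
17 + p(-5)*j = 17 + (-12 - 5*(-5))*(-15) = 17 + (-12 + 25)*(-15) = 17 + 13*(-15) = 17 - 195 = -178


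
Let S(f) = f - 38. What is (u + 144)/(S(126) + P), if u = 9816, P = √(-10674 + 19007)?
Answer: -876480/589 + 9960*√8333/589 ≈ 55.554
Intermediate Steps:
P = √8333 ≈ 91.285
S(f) = -38 + f
(u + 144)/(S(126) + P) = (9816 + 144)/((-38 + 126) + √8333) = 9960/(88 + √8333)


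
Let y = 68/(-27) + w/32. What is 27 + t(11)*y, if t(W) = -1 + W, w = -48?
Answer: -356/27 ≈ -13.185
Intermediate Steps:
y = -217/54 (y = 68/(-27) - 48/32 = 68*(-1/27) - 48*1/32 = -68/27 - 3/2 = -217/54 ≈ -4.0185)
27 + t(11)*y = 27 + (-1 + 11)*(-217/54) = 27 + 10*(-217/54) = 27 - 1085/27 = -356/27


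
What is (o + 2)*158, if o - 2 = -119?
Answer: -18170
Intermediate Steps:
o = -117 (o = 2 - 119 = -117)
(o + 2)*158 = (-117 + 2)*158 = -115*158 = -18170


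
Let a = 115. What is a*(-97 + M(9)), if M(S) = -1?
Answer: -11270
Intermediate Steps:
a*(-97 + M(9)) = 115*(-97 - 1) = 115*(-98) = -11270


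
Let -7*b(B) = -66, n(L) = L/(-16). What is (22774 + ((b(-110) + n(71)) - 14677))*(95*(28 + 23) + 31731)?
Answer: 2074368978/7 ≈ 2.9634e+8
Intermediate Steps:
n(L) = -L/16 (n(L) = L*(-1/16) = -L/16)
b(B) = 66/7 (b(B) = -⅐*(-66) = 66/7)
(22774 + ((b(-110) + n(71)) - 14677))*(95*(28 + 23) + 31731) = (22774 + ((66/7 - 1/16*71) - 14677))*(95*(28 + 23) + 31731) = (22774 + ((66/7 - 71/16) - 14677))*(95*51 + 31731) = (22774 + (559/112 - 14677))*(4845 + 31731) = (22774 - 1643265/112)*36576 = (907423/112)*36576 = 2074368978/7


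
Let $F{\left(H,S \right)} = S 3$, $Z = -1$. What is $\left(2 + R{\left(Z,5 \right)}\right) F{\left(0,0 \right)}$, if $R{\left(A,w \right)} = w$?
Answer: $0$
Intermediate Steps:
$F{\left(H,S \right)} = 3 S$
$\left(2 + R{\left(Z,5 \right)}\right) F{\left(0,0 \right)} = \left(2 + 5\right) 3 \cdot 0 = 7 \cdot 0 = 0$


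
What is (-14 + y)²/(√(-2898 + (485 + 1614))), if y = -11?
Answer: -625*I*√799/799 ≈ -22.111*I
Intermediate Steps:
(-14 + y)²/(√(-2898 + (485 + 1614))) = (-14 - 11)²/(√(-2898 + (485 + 1614))) = (-25)²/(√(-2898 + 2099)) = 625/(√(-799)) = 625/((I*√799)) = 625*(-I*√799/799) = -625*I*√799/799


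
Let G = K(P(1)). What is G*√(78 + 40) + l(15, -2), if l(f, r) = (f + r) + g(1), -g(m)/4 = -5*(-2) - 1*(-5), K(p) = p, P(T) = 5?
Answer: -47 + 5*√118 ≈ 7.3139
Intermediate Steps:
g(m) = -60 (g(m) = -4*(-5*(-2) - 1*(-5)) = -4*(10 + 5) = -4*15 = -60)
l(f, r) = -60 + f + r (l(f, r) = (f + r) - 60 = -60 + f + r)
G = 5
G*√(78 + 40) + l(15, -2) = 5*√(78 + 40) + (-60 + 15 - 2) = 5*√118 - 47 = -47 + 5*√118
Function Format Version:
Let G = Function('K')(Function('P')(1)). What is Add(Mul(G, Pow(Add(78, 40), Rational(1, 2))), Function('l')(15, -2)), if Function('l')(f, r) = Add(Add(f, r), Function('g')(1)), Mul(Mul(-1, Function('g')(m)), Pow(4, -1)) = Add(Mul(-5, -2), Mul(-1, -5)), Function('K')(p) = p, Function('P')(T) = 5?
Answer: Add(-47, Mul(5, Pow(118, Rational(1, 2)))) ≈ 7.3139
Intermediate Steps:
Function('g')(m) = -60 (Function('g')(m) = Mul(-4, Add(Mul(-5, -2), Mul(-1, -5))) = Mul(-4, Add(10, 5)) = Mul(-4, 15) = -60)
Function('l')(f, r) = Add(-60, f, r) (Function('l')(f, r) = Add(Add(f, r), -60) = Add(-60, f, r))
G = 5
Add(Mul(G, Pow(Add(78, 40), Rational(1, 2))), Function('l')(15, -2)) = Add(Mul(5, Pow(Add(78, 40), Rational(1, 2))), Add(-60, 15, -2)) = Add(Mul(5, Pow(118, Rational(1, 2))), -47) = Add(-47, Mul(5, Pow(118, Rational(1, 2))))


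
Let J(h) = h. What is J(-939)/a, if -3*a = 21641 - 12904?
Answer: 2817/8737 ≈ 0.32242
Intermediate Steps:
a = -8737/3 (a = -(21641 - 12904)/3 = -1/3*8737 = -8737/3 ≈ -2912.3)
J(-939)/a = -939/(-8737/3) = -939*(-3/8737) = 2817/8737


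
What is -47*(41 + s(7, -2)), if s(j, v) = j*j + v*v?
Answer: -4418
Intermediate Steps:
s(j, v) = j² + v²
-47*(41 + s(7, -2)) = -47*(41 + (7² + (-2)²)) = -47*(41 + (49 + 4)) = -47*(41 + 53) = -47*94 = -4418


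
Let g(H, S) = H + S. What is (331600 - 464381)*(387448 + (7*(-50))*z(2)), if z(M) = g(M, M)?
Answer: -51259839488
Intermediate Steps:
z(M) = 2*M (z(M) = M + M = 2*M)
(331600 - 464381)*(387448 + (7*(-50))*z(2)) = (331600 - 464381)*(387448 + (7*(-50))*(2*2)) = -132781*(387448 - 350*4) = -132781*(387448 - 1400) = -132781*386048 = -51259839488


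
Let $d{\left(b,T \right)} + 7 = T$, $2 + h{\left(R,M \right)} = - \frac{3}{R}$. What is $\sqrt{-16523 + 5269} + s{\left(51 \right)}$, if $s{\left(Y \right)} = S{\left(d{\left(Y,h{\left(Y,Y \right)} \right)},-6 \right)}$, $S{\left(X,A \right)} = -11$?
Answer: $-11 + i \sqrt{11254} \approx -11.0 + 106.08 i$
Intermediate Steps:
$h{\left(R,M \right)} = -2 - \frac{3}{R}$
$d{\left(b,T \right)} = -7 + T$
$s{\left(Y \right)} = -11$
$\sqrt{-16523 + 5269} + s{\left(51 \right)} = \sqrt{-16523 + 5269} - 11 = \sqrt{-11254} - 11 = i \sqrt{11254} - 11 = -11 + i \sqrt{11254}$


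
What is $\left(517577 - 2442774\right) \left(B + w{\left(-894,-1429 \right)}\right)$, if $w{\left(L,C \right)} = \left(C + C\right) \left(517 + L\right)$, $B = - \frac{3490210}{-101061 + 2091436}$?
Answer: $- \frac{825739286904141876}{398075} \approx -2.0743 \cdot 10^{12}$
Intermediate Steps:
$B = - \frac{698042}{398075}$ ($B = - \frac{3490210}{1990375} = \left(-3490210\right) \frac{1}{1990375} = - \frac{698042}{398075} \approx -1.7535$)
$w{\left(L,C \right)} = 2 C \left(517 + L\right)$
$\left(517577 - 2442774\right) \left(B + w{\left(-894,-1429 \right)}\right) = \left(517577 - 2442774\right) \left(- \frac{698042}{398075} + 2 \left(-1429\right) \left(517 - 894\right)\right) = - 1925197 \left(- \frac{698042}{398075} + 2 \left(-1429\right) \left(-377\right)\right) = - 1925197 \left(- \frac{698042}{398075} + 1077466\right) = \left(-1925197\right) \frac{428911579908}{398075} = - \frac{825739286904141876}{398075}$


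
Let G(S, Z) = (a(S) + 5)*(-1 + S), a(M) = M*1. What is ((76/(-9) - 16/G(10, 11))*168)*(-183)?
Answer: 3948896/15 ≈ 2.6326e+5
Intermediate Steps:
a(M) = M
G(S, Z) = (-1 + S)*(5 + S) (G(S, Z) = (S + 5)*(-1 + S) = (5 + S)*(-1 + S) = (-1 + S)*(5 + S))
((76/(-9) - 16/G(10, 11))*168)*(-183) = ((76/(-9) - 16/(-5 + 10² + 4*10))*168)*(-183) = ((76*(-⅑) - 16/(-5 + 100 + 40))*168)*(-183) = ((-76/9 - 16/135)*168)*(-183) = -1156/135*168*(-183) = -64736/45*(-183) = 3948896/15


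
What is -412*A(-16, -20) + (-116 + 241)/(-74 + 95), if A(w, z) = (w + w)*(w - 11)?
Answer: -7475203/21 ≈ -3.5596e+5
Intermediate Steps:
A(w, z) = 2*w*(-11 + w) (A(w, z) = (2*w)*(-11 + w) = 2*w*(-11 + w))
-412*A(-16, -20) + (-116 + 241)/(-74 + 95) = -824*(-16)*(-11 - 16) + (-116 + 241)/(-74 + 95) = -824*(-16)*(-27) + 125/21 = -412*864 + 125*(1/21) = -355968 + 125/21 = -7475203/21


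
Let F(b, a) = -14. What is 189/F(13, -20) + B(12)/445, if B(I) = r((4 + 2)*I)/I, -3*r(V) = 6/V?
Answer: -2595241/192240 ≈ -13.500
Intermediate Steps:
r(V) = -2/V
B(I) = -1/(3*I**2) (B(I) = (-2*1/(I*(4 + 2)))/I = (-2*1/(6*I))/I = (-1/(3*I))/I = -1/(3*I**2))
189/F(13, -20) + B(12)/445 = 189/(-14) - 1/3/12**2/445 = 189*(-1/14) - 1/3*1/144*(1/445) = -27/2 - 1/432*1/445 = -27/2 - 1/192240 = -2595241/192240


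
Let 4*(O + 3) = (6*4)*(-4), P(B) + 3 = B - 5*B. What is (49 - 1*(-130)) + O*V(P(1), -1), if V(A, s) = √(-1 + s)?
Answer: 179 - 27*I*√2 ≈ 179.0 - 38.184*I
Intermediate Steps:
P(B) = -3 - 4*B (P(B) = -3 + (B - 5*B) = -3 - 4*B)
O = -27 (O = -3 + ((6*4)*(-4))/4 = -3 + (24*(-4))/4 = -3 + (¼)*(-96) = -3 - 24 = -27)
(49 - 1*(-130)) + O*V(P(1), -1) = (49 - 1*(-130)) - 27*√(-1 - 1) = (49 + 130) - 27*I*√2 = 179 - 27*I*√2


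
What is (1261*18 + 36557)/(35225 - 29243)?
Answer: 59255/5982 ≈ 9.9055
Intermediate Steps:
(1261*18 + 36557)/(35225 - 29243) = (22698 + 36557)/5982 = 59255*(1/5982) = 59255/5982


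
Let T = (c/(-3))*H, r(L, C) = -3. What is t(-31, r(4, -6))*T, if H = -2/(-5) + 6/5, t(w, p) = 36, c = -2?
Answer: 192/5 ≈ 38.400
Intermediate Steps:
H = 8/5 (H = -2*(-⅕) + 6*(⅕) = ⅖ + 6/5 = 8/5 ≈ 1.6000)
T = 16/15 (T = -2/(-3)*(8/5) = -2*(-⅓)*(8/5) = (⅔)*(8/5) = 16/15 ≈ 1.0667)
t(-31, r(4, -6))*T = 36*(16/15) = 192/5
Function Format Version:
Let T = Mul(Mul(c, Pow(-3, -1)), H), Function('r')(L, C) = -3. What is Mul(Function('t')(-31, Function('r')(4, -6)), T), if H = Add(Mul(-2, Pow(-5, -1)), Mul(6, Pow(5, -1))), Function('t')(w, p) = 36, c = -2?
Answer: Rational(192, 5) ≈ 38.400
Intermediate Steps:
H = Rational(8, 5) (H = Add(Mul(-2, Rational(-1, 5)), Mul(6, Rational(1, 5))) = Add(Rational(2, 5), Rational(6, 5)) = Rational(8, 5) ≈ 1.6000)
T = Rational(16, 15) (T = Mul(Mul(-2, Pow(-3, -1)), Rational(8, 5)) = Mul(Mul(-2, Rational(-1, 3)), Rational(8, 5)) = Mul(Rational(2, 3), Rational(8, 5)) = Rational(16, 15) ≈ 1.0667)
Mul(Function('t')(-31, Function('r')(4, -6)), T) = Mul(36, Rational(16, 15)) = Rational(192, 5)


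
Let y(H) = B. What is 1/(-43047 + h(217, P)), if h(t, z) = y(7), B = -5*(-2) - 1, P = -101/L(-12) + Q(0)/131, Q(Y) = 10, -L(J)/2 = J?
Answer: -1/43038 ≈ -2.3235e-5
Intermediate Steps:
L(J) = -2*J
P = -12991/3144 (P = -101/((-2*(-12))) + 10/131 = -101/24 + 10*(1/131) = -101*1/24 + 10/131 = -101/24 + 10/131 = -12991/3144 ≈ -4.1320)
B = 9 (B = 10 - 1 = 9)
y(H) = 9
h(t, z) = 9
1/(-43047 + h(217, P)) = 1/(-43047 + 9) = 1/(-43038) = -1/43038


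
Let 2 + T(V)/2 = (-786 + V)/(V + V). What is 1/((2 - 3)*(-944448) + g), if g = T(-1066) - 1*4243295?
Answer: -533/1758286657 ≈ -3.0314e-7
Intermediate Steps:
T(V) = -4 + (-786 + V)/V (T(V) = -4 + 2*((-786 + V)/(V + V)) = -4 + 2*((-786 + V)/((2*V))) = -4 + 2*((-786 + V)*(1/(2*V))) = -4 + 2*((-786 + V)/(2*V)) = -4 + (-786 + V)/V)
g = -2261677441/533 (g = (-3 - 786/(-1066)) - 1*4243295 = (-3 - 786*(-1/1066)) - 4243295 = (-3 + 393/533) - 4243295 = -1206/533 - 4243295 = -2261677441/533 ≈ -4.2433e+6)
1/((2 - 3)*(-944448) + g) = 1/((2 - 3)*(-944448) - 2261677441/533) = 1/(-1*(-944448) - 2261677441/533) = 1/(944448 - 2261677441/533) = 1/(-1758286657/533) = -533/1758286657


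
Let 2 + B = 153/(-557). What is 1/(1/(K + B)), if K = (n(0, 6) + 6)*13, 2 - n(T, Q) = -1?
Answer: 63902/557 ≈ 114.73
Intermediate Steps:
n(T, Q) = 3 (n(T, Q) = 2 - 1*(-1) = 2 + 1 = 3)
B = -1267/557 (B = -2 + 153/(-557) = -2 + 153*(-1/557) = -2 - 153/557 = -1267/557 ≈ -2.2747)
K = 117 (K = (3 + 6)*13 = 9*13 = 117)
1/(1/(K + B)) = 1/(1/(117 - 1267/557)) = 1/(1/(63902/557)) = 1/(557/63902) = 63902/557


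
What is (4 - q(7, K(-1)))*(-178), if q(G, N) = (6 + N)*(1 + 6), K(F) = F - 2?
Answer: 3026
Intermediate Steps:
K(F) = -2 + F
q(G, N) = 42 + 7*N (q(G, N) = (6 + N)*7 = 42 + 7*N)
(4 - q(7, K(-1)))*(-178) = (4 - (42 + 7*(-2 - 1)))*(-178) = (4 - (42 + 7*(-3)))*(-178) = (4 - (42 - 21))*(-178) = (4 - 1*21)*(-178) = (4 - 21)*(-178) = -17*(-178) = 3026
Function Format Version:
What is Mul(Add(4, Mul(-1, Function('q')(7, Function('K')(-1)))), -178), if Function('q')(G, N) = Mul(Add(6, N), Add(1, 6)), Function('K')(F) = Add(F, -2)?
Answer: 3026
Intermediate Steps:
Function('K')(F) = Add(-2, F)
Function('q')(G, N) = Add(42, Mul(7, N)) (Function('q')(G, N) = Mul(Add(6, N), 7) = Add(42, Mul(7, N)))
Mul(Add(4, Mul(-1, Function('q')(7, Function('K')(-1)))), -178) = Mul(Add(4, Mul(-1, Add(42, Mul(7, Add(-2, -1))))), -178) = Mul(Add(4, Mul(-1, Add(42, Mul(7, -3)))), -178) = Mul(Add(4, Mul(-1, Add(42, -21))), -178) = Mul(Add(4, Mul(-1, 21)), -178) = Mul(Add(4, -21), -178) = Mul(-17, -178) = 3026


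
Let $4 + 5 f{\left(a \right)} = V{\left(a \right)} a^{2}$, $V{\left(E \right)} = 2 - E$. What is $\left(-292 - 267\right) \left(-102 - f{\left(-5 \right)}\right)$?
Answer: $\frac{380679}{5} \approx 76136.0$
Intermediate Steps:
$f{\left(a \right)} = - \frac{4}{5} + \frac{a^{2} \left(2 - a\right)}{5}$ ($f{\left(a \right)} = - \frac{4}{5} + \frac{\left(2 - a\right) a^{2}}{5} = - \frac{4}{5} + \frac{a^{2} \left(2 - a\right)}{5}$)
$\left(-292 - 267\right) \left(-102 - f{\left(-5 \right)}\right) = \left(-292 - 267\right) \left(-102 - \left(- \frac{4}{5} + \frac{\left(-5\right)^{2} \left(2 - -5\right)}{5}\right)\right) = - 559 \left(-102 - \left(- \frac{4}{5} + \frac{1}{5} \cdot 25 \left(2 + 5\right)\right)\right) = - 559 \left(-102 - \left(- \frac{4}{5} + \frac{1}{5} \cdot 25 \cdot 7\right)\right) = - 559 \left(-102 - \left(- \frac{4}{5} + 35\right)\right) = - 559 \left(-102 - \frac{171}{5}\right) = \left(-559\right) \left(- \frac{681}{5}\right) = \frac{380679}{5}$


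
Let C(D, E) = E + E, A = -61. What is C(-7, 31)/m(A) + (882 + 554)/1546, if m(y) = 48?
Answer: 41195/18552 ≈ 2.2205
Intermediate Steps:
C(D, E) = 2*E
C(-7, 31)/m(A) + (882 + 554)/1546 = (2*31)/48 + (882 + 554)/1546 = 62*(1/48) + 1436*(1/1546) = 31/24 + 718/773 = 41195/18552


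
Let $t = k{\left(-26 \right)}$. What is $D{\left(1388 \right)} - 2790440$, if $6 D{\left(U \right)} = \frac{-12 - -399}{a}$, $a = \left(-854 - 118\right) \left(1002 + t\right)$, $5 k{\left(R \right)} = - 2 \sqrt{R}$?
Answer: $- \frac{7564386231153605}{2710822032} - \frac{215 i \sqrt{26}}{8132466096} \approx -2.7904 \cdot 10^{6} - 1.348 \cdot 10^{-7} i$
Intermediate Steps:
$k{\left(R \right)} = - \frac{2 \sqrt{R}}{5}$ ($k{\left(R \right)} = \frac{\left(-2\right) \sqrt{R}}{5} = - \frac{2 \sqrt{R}}{5}$)
$t = - \frac{2 i \sqrt{26}}{5}$ ($t = - \frac{2 \sqrt{-26}}{5} = - \frac{2 i \sqrt{26}}{5} \approx - 2.0396 i$)
$a = -973944 + \frac{1944 i \sqrt{26}}{5}$ ($a = \left(-854 - 118\right) \left(1002 - \frac{2 i \sqrt{26}}{5}\right) = - 972 \left(1002 - \frac{2 i \sqrt{26}}{5}\right) = -973944 + \frac{1944 i \sqrt{26}}{5} \approx -9.7394 \cdot 10^{5} + 1982.5 i$)
$D{\left(U \right)} = \frac{129}{2 \left(-973944 + \frac{1944 i \sqrt{26}}{5}\right)}$ ($D{\left(U \right)} = \frac{\left(-12 - -399\right) \frac{1}{-973944 + \frac{1944 i \sqrt{26}}{5}}}{6} = \frac{\left(-12 + 399\right) \frac{1}{-973944 + \frac{1944 i \sqrt{26}}{5}}}{6} = \frac{387 \frac{1}{-973944 + \frac{1944 i \sqrt{26}}{5}}}{6} = \frac{129}{2 \left(-973944 + \frac{1944 i \sqrt{26}}{5}\right)}$)
$D{\left(1388 \right)} - 2790440 = \left(- \frac{179525}{2710822032} - \frac{215 i \sqrt{26}}{8132466096}\right) - 2790440 = - \frac{7564386231153605}{2710822032} - \frac{215 i \sqrt{26}}{8132466096}$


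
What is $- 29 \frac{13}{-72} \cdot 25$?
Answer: $\frac{9425}{72} \approx 130.9$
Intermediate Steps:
$- 29 \frac{13}{-72} \cdot 25 = - 29 \cdot 13 \left(- \frac{1}{72}\right) 25 = \left(-29\right) \left(- \frac{13}{72}\right) 25 = \frac{377}{72} \cdot 25 = \frac{9425}{72}$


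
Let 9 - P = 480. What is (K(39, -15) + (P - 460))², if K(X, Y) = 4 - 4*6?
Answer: 904401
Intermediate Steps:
P = -471 (P = 9 - 1*480 = 9 - 480 = -471)
K(X, Y) = -20 (K(X, Y) = 4 - 24 = -20)
(K(39, -15) + (P - 460))² = (-20 + (-471 - 460))² = (-20 - 931)² = (-951)² = 904401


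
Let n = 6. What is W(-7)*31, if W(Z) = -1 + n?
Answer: 155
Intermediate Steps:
W(Z) = 5 (W(Z) = -1 + 6 = 5)
W(-7)*31 = 5*31 = 155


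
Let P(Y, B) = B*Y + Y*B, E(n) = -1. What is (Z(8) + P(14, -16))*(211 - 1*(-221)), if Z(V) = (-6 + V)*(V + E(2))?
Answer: -187488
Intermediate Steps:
P(Y, B) = 2*B*Y (P(Y, B) = B*Y + B*Y = 2*B*Y)
Z(V) = (-1 + V)*(-6 + V) (Z(V) = (-6 + V)*(V - 1) = (-6 + V)*(-1 + V) = (-1 + V)*(-6 + V))
(Z(8) + P(14, -16))*(211 - 1*(-221)) = ((6 + 8² - 7*8) + 2*(-16)*14)*(211 - 1*(-221)) = ((6 + 64 - 56) - 448)*(211 + 221) = (14 - 448)*432 = -434*432 = -187488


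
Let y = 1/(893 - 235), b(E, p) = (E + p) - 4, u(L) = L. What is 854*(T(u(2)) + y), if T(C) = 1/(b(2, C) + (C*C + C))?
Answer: 20252/141 ≈ 143.63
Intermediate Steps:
b(E, p) = -4 + E + p
T(C) = 1/(-2 + C² + 2*C) (T(C) = 1/((-4 + 2 + C) + (C*C + C)) = 1/((-2 + C) + (C² + C)) = 1/((-2 + C) + (C + C²)) = 1/(-2 + C² + 2*C))
y = 1/658 ≈ 0.0015198
854*(T(u(2)) + y) = 854*(1/(-2 + 2² + 2*2) + 1/658) = 854*(1/(-2 + 4 + 4) + 1/658) = 854*(1/6 + 1/658) = 854*(⅙ + 1/658) = 854*(166/987) = 20252/141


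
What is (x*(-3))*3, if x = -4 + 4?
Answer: 0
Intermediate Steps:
x = 0
(x*(-3))*3 = (0*(-3))*3 = 0*3 = 0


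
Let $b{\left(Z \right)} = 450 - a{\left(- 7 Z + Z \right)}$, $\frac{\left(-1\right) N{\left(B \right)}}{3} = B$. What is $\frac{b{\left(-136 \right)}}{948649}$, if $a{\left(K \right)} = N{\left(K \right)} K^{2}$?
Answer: $\frac{1630015938}{948649} \approx 1718.3$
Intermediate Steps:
$N{\left(B \right)} = - 3 B$
$a{\left(K \right)} = - 3 K^{3}$ ($a{\left(K \right)} = - 3 K K^{2} = - 3 K^{3}$)
$b{\left(Z \right)} = 450 - 648 Z^{3}$ ($b{\left(Z \right)} = 450 - - 3 \left(- 7 Z + Z\right)^{3} = 450 - - 3 \left(- 6 Z\right)^{3} = 450 - - 3 \left(- 216 Z^{3}\right) = 450 - 648 Z^{3}$)
$\frac{b{\left(-136 \right)}}{948649} = \frac{450 - 648 \left(-136\right)^{3}}{948649} = \left(450 - -1630015488\right) \frac{1}{948649} = \left(450 + 1630015488\right) \frac{1}{948649} = 1630015938 \cdot \frac{1}{948649} = \frac{1630015938}{948649}$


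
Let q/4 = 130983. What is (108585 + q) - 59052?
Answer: 573465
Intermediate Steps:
q = 523932 (q = 4*130983 = 523932)
(108585 + q) - 59052 = (108585 + 523932) - 59052 = 632517 - 59052 = 573465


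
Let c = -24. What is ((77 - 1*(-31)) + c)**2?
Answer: 7056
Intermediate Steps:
((77 - 1*(-31)) + c)**2 = ((77 - 1*(-31)) - 24)**2 = ((77 + 31) - 24)**2 = (108 - 24)**2 = 84**2 = 7056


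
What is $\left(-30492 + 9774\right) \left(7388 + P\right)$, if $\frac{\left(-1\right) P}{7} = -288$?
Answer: $-194832072$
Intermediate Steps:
$P = 2016$ ($P = \left(-7\right) \left(-288\right) = 2016$)
$\left(-30492 + 9774\right) \left(7388 + P\right) = \left(-30492 + 9774\right) \left(7388 + 2016\right) = \left(-20718\right) 9404 = -194832072$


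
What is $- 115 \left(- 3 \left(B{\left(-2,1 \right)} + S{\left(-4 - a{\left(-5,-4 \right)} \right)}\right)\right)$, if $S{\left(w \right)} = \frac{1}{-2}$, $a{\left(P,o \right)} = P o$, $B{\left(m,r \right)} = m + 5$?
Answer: $\frac{1725}{2} \approx 862.5$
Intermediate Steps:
$B{\left(m,r \right)} = 5 + m$
$S{\left(w \right)} = - \frac{1}{2}$
$- 115 \left(- 3 \left(B{\left(-2,1 \right)} + S{\left(-4 - a{\left(-5,-4 \right)} \right)}\right)\right) = - 115 \left(- 3 \left(\left(5 - 2\right) - \frac{1}{2}\right)\right) = - 115 \left(- 3 \left(3 - \frac{1}{2}\right)\right) = - 115 \left(\left(-3\right) \frac{5}{2}\right) = \left(-115\right) \left(- \frac{15}{2}\right) = \frac{1725}{2}$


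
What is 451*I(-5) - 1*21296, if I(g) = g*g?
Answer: -10021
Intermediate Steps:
I(g) = g²
451*I(-5) - 1*21296 = 451*(-5)² - 1*21296 = 451*25 - 21296 = 11275 - 21296 = -10021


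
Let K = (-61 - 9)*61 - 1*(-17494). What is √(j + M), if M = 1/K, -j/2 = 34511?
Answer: I*√3017541340662/6612 ≈ 262.72*I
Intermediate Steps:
j = -69022 (j = -2*34511 = -69022)
K = 13224 (K = -70*61 + 17494 = -4270 + 17494 = 13224)
M = 1/13224 ≈ 7.5620e-5
√(j + M) = √(-69022 + 1/13224) = √(-912746927/13224) = I*√3017541340662/6612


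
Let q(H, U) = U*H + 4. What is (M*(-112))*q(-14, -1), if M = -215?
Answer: 433440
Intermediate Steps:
q(H, U) = 4 + H*U (q(H, U) = H*U + 4 = 4 + H*U)
(M*(-112))*q(-14, -1) = (-215*(-112))*(4 - 14*(-1)) = 24080*(4 + 14) = 24080*18 = 433440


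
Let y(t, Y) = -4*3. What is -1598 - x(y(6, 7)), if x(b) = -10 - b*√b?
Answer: -1588 - 24*I*√3 ≈ -1588.0 - 41.569*I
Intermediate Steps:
y(t, Y) = -12
x(b) = -10 - b^(3/2)
-1598 - x(y(6, 7)) = -1598 - (-10 - (-12)^(3/2)) = -1598 - (-10 - (-24)*I*√3) = -1598 - (-10 + 24*I*√3) = -1598 + (10 - 24*I*√3) = -1588 - 24*I*√3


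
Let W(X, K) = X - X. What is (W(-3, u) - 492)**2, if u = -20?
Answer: 242064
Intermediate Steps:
W(X, K) = 0
(W(-3, u) - 492)**2 = (0 - 492)**2 = (-492)**2 = 242064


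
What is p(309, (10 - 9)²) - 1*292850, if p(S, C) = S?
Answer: -292541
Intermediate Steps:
p(309, (10 - 9)²) - 1*292850 = 309 - 1*292850 = 309 - 292850 = -292541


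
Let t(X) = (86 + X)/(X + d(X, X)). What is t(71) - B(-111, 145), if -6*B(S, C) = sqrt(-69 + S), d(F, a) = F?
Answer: 157/142 + I*sqrt(5) ≈ 1.1056 + 2.2361*I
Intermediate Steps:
B(S, C) = -sqrt(-69 + S)/6
t(X) = (86 + X)/(2*X) (t(X) = (86 + X)/(X + X) = (86 + X)/((2*X)) = (86 + X)*(1/(2*X)) = (86 + X)/(2*X))
t(71) - B(-111, 145) = (1/2)*(86 + 71)/71 - (-1)*sqrt(-69 - 111)/6 = (1/2)*(1/71)*157 - (-1)*sqrt(-180)/6 = 157/142 - (-1)*6*I*sqrt(5)/6 = 157/142 - (-1)*I*sqrt(5) = 157/142 + I*sqrt(5)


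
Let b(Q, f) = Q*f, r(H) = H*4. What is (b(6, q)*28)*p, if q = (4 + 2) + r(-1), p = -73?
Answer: -24528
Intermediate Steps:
r(H) = 4*H
q = 2 (q = (4 + 2) + 4*(-1) = 6 - 4 = 2)
(b(6, q)*28)*p = ((6*2)*28)*(-73) = (12*28)*(-73) = 336*(-73) = -24528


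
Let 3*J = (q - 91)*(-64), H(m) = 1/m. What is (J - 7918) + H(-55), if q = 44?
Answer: -1141033/165 ≈ -6915.4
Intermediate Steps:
J = 3008/3 (J = ((44 - 91)*(-64))/3 = (-47*(-64))/3 = (⅓)*3008 = 3008/3 ≈ 1002.7)
(J - 7918) + H(-55) = (3008/3 - 7918) + 1/(-55) = -20746/3 - 1/55 = -1141033/165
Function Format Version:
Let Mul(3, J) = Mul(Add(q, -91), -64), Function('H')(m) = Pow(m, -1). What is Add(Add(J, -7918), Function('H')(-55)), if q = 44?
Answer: Rational(-1141033, 165) ≈ -6915.4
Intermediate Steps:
J = Rational(3008, 3) (J = Mul(Rational(1, 3), Mul(Add(44, -91), -64)) = Mul(Rational(1, 3), Mul(-47, -64)) = Mul(Rational(1, 3), 3008) = Rational(3008, 3) ≈ 1002.7)
Add(Add(J, -7918), Function('H')(-55)) = Add(Add(Rational(3008, 3), -7918), Pow(-55, -1)) = Add(Rational(-20746, 3), Rational(-1, 55)) = Rational(-1141033, 165)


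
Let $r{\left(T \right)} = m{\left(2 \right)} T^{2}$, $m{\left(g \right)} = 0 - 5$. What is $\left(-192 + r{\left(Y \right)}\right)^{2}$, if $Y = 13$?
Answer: $1075369$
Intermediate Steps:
$m{\left(g \right)} = -5$
$r{\left(T \right)} = - 5 T^{2}$
$\left(-192 + r{\left(Y \right)}\right)^{2} = \left(-192 - 5 \cdot 13^{2}\right)^{2} = \left(-192 - 845\right)^{2} = \left(-1037\right)^{2} = 1075369$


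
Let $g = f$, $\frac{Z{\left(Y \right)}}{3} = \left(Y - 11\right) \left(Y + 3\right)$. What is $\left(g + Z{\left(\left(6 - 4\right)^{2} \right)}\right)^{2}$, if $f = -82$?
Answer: $52441$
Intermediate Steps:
$Z{\left(Y \right)} = 3 \left(-11 + Y\right) \left(3 + Y\right)$ ($Z{\left(Y \right)} = 3 \left(Y - 11\right) \left(Y + 3\right) = 3 \left(-11 + Y\right) \left(3 + Y\right)$)
$g = -82$
$\left(g + Z{\left(\left(6 - 4\right)^{2} \right)}\right)^{2} = \left(-82 - \left(99 - 3 \left(6 - 4\right)^{4} + 24 \left(6 - 4\right)^{2}\right)\right)^{2} = \left(-82 - \left(99 - 48 + 96\right)\right)^{2} = \left(-82 - \left(195 - 48\right)\right)^{2} = \left(-82 - 147\right)^{2} = \left(-229\right)^{2} = 52441$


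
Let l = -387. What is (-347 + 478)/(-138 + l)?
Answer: -131/525 ≈ -0.24952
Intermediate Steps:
(-347 + 478)/(-138 + l) = (-347 + 478)/(-138 - 387) = 131/(-525) = 131*(-1/525) = -131/525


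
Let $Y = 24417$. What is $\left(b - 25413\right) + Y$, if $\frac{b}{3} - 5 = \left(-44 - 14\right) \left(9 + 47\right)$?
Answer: $-10725$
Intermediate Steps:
$b = -9729$ ($b = 15 + 3 \left(-44 - 14\right) \left(9 + 47\right) = 15 + 3 \left(\left(-58\right) 56\right) = 15 + 3 \left(-3248\right) = 15 - 9744 = -9729$)
$\left(b - 25413\right) + Y = \left(-9729 - 25413\right) + 24417 = -35142 + 24417 = -10725$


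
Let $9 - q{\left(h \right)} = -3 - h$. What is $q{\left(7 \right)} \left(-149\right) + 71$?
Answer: $-2760$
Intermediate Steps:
$q{\left(h \right)} = 12 + h$ ($q{\left(h \right)} = 9 - \left(-3 - h\right) = 9 + \left(3 + h\right) = 12 + h$)
$q{\left(7 \right)} \left(-149\right) + 71 = \left(12 + 7\right) \left(-149\right) + 71 = 19 \left(-149\right) + 71 = -2831 + 71 = -2760$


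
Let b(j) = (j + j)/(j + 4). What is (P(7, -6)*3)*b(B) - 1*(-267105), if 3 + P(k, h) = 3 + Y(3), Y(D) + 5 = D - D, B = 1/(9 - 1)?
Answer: 2938145/11 ≈ 2.6710e+5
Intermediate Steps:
B = ⅛ (B = 1/8 = ⅛ ≈ 0.12500)
Y(D) = -5 (Y(D) = -5 + (D - D) = -5 + 0 = -5)
P(k, h) = -5 (P(k, h) = -3 + (3 - 5) = -3 - 2 = -5)
b(j) = 2*j/(4 + j) (b(j) = (2*j)/(4 + j) = 2*j/(4 + j))
(P(7, -6)*3)*b(B) - 1*(-267105) = (-5*3)*(2*(⅛)/(4 + ⅛)) - 1*(-267105) = -30/(8*33/8) + 267105 = -30*8/(8*33) + 267105 = -15*2/33 + 267105 = -10/11 + 267105 = 2938145/11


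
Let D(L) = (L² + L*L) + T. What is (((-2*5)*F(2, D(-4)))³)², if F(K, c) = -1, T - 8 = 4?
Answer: 1000000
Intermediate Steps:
T = 12 (T = 8 + 4 = 12)
D(L) = 12 + 2*L² (D(L) = (L² + L*L) + 12 = (L² + L²) + 12 = 2*L² + 12 = 12 + 2*L²)
(((-2*5)*F(2, D(-4)))³)² = ((-2*5*(-1))³)² = ((-10*(-1))³)² = (10³)² = 1000² = 1000000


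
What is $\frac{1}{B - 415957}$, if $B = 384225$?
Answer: $- \frac{1}{31732} \approx -3.1514 \cdot 10^{-5}$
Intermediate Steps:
$\frac{1}{B - 415957} = \frac{1}{384225 - 415957} = \frac{1}{-31732} = - \frac{1}{31732}$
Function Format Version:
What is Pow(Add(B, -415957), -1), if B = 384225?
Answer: Rational(-1, 31732) ≈ -3.1514e-5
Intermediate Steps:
Pow(Add(B, -415957), -1) = Pow(Add(384225, -415957), -1) = Pow(-31732, -1) = Rational(-1, 31732)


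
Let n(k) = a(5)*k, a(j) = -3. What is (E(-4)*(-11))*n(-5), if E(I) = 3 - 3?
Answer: 0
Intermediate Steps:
E(I) = 0
n(k) = -3*k
(E(-4)*(-11))*n(-5) = (0*(-11))*(-3*(-5)) = 0*15 = 0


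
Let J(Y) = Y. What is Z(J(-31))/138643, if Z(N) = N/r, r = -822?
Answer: 31/113964546 ≈ 2.7201e-7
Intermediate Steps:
Z(N) = -N/822 (Z(N) = N/(-822) = N*(-1/822) = -N/822)
Z(J(-31))/138643 = -1/822*(-31)/138643 = (31/822)*(1/138643) = 31/113964546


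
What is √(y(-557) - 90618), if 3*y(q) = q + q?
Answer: 2*I*√204726/3 ≈ 301.64*I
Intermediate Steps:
y(q) = 2*q/3 (y(q) = (q + q)/3 = (2*q)/3 = 2*q/3)
√(y(-557) - 90618) = √((⅔)*(-557) - 90618) = √(-1114/3 - 90618) = √(-272968/3) = 2*I*√204726/3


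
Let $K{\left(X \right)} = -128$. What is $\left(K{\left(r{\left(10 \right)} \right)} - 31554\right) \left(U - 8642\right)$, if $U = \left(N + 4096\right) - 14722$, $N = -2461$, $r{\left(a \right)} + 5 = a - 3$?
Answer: $688418178$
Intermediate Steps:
$r{\left(a \right)} = -8 + a$ ($r{\left(a \right)} = -5 + \left(a - 3\right) = -5 + \left(-3 + a\right) = -8 + a$)
$U = -13087$ ($U = \left(-2461 + 4096\right) - 14722 = 1635 - 14722 = -13087$)
$\left(K{\left(r{\left(10 \right)} \right)} - 31554\right) \left(U - 8642\right) = \left(-128 - 31554\right) \left(-13087 - 8642\right) = \left(-31682\right) \left(-21729\right) = 688418178$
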